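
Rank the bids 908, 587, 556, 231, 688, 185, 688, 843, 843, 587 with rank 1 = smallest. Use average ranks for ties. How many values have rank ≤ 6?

5

Sorted (ascending): 185, 231, 556, 587, 587, 688, 688, 843, 843, 908
The 2 values of 587 occupy positions 4–5 → average rank (4+5)/2 = 4.5.
The 2 values of 688 occupy positions 6–7 → average rank (6+7)/2 = 6.5.
The 2 values of 843 occupy positions 8–9 → average rank (8+9)/2 = 8.5.
Ranks ≤ 6: {1, 2, 3, 4.5, 4.5} → 5 values.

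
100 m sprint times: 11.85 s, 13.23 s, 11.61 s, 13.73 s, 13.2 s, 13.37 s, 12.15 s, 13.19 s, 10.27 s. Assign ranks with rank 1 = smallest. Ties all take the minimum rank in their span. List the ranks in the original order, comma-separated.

Sorted (ascending): 10.27, 11.61, 11.85, 12.15, 13.19, 13.2, 13.23, 13.37, 13.73
No ties — each value takes its position as its rank.

3, 7, 2, 9, 6, 8, 4, 5, 1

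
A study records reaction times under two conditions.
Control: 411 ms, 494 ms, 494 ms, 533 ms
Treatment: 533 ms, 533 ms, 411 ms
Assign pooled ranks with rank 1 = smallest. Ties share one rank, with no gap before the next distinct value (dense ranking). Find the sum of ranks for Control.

8

Sorted (ascending): 411, 411, 494, 494, 533, 533, 533
The 2 values of 411 share dense rank 1.
The 2 values of 494 share dense rank 2.
The 3 values of 533 share dense rank 3.
Control values → pooled ranks: 411→1, 494→2, 494→2, 533→3
Rank sum = 1 + 2 + 2 + 3 = 8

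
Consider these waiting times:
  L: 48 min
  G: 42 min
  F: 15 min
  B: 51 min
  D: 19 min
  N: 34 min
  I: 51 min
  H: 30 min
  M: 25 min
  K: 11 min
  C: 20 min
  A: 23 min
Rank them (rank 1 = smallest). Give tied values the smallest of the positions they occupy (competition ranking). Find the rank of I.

Sorted (ascending): 11, 15, 19, 20, 23, 25, 30, 34, 42, 48, 51, 51
The 2 values of 51 occupy positions 11–12 → each gets rank 11.
I has value 51 min → rank 11.

11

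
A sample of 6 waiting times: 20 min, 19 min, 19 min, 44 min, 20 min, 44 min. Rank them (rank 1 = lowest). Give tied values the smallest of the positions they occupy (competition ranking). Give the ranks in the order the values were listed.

3, 1, 1, 5, 3, 5

Sorted (ascending): 19, 19, 20, 20, 44, 44
The 2 values of 19 occupy positions 1–2 → each gets rank 1.
The 2 values of 20 occupy positions 3–4 → each gets rank 3.
The 2 values of 44 occupy positions 5–6 → each gets rank 5.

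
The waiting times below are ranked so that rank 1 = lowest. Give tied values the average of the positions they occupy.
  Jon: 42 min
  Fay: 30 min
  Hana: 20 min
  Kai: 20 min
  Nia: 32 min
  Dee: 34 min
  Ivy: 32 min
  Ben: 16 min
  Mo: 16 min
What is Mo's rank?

1.5

Sorted (ascending): 16, 16, 20, 20, 30, 32, 32, 34, 42
The 2 values of 16 occupy positions 1–2 → average rank (1+2)/2 = 1.5.
The 2 values of 20 occupy positions 3–4 → average rank (3+4)/2 = 3.5.
The 2 values of 32 occupy positions 6–7 → average rank (6+7)/2 = 6.5.
Mo has value 16 min → rank 1.5.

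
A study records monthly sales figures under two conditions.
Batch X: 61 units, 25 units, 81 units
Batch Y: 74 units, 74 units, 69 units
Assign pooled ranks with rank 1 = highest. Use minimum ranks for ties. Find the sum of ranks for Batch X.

12

Sorted (descending): 81, 74, 74, 69, 61, 25
The 2 values of 74 occupy positions 2–3 → each gets rank 2.
Batch X values → pooled ranks: 61→5, 25→6, 81→1
Rank sum = 5 + 6 + 1 = 12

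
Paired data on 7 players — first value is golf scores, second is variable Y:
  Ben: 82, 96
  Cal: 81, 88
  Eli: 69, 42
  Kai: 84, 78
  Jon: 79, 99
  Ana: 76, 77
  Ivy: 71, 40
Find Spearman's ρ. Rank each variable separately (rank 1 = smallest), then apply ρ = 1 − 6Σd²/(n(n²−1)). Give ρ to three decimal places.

Ranks of variable 1: 6, 5, 1, 7, 4, 3, 2
Ranks of variable 2: 6, 5, 2, 4, 7, 3, 1
d = r₁ − r₂: 0, 0, -1, 3, -3, 0, 1
d²: 0, 0, 1, 9, 9, 0, 1; Σd² = 20
ρ = 1 − 6·20/(7·48) = 1 − 120/336 = 0.643

0.643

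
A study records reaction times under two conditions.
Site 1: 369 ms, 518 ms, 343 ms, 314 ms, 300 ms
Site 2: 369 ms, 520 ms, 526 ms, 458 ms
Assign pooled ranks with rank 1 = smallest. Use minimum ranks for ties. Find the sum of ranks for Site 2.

Sorted (ascending): 300, 314, 343, 369, 369, 458, 518, 520, 526
The 2 values of 369 occupy positions 4–5 → each gets rank 4.
Site 2 values → pooled ranks: 369→4, 520→8, 526→9, 458→6
Rank sum = 4 + 8 + 9 + 6 = 27

27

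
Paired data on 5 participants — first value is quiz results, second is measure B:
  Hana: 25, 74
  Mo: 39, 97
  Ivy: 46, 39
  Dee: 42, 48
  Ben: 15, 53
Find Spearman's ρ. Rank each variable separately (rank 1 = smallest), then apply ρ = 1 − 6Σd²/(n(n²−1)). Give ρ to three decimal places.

Ranks of variable 1: 2, 3, 5, 4, 1
Ranks of variable 2: 4, 5, 1, 2, 3
d = r₁ − r₂: -2, -2, 4, 2, -2
d²: 4, 4, 16, 4, 4; Σd² = 32
ρ = 1 − 6·32/(5·24) = 1 − 192/120 = -0.600

-0.600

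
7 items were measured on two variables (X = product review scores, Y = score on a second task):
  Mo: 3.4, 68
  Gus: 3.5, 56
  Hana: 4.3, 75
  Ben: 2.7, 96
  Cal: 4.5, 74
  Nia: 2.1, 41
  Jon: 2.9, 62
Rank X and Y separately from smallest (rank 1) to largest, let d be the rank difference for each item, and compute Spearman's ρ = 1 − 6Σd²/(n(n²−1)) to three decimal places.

0.321

Ranks of variable 1: 4, 5, 6, 2, 7, 1, 3
Ranks of variable 2: 4, 2, 6, 7, 5, 1, 3
d = r₁ − r₂: 0, 3, 0, -5, 2, 0, 0
d²: 0, 9, 0, 25, 4, 0, 0; Σd² = 38
ρ = 1 − 6·38/(7·48) = 1 − 228/336 = 0.321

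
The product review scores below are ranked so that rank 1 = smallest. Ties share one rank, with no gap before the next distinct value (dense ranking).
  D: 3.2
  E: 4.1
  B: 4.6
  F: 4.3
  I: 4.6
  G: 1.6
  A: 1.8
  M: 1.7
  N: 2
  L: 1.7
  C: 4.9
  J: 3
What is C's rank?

10

Sorted (ascending): 1.6, 1.7, 1.7, 1.8, 2, 3, 3.2, 4.1, 4.3, 4.6, 4.6, 4.9
The 2 values of 1.7 share dense rank 2.
The 2 values of 4.6 share dense rank 9.
Remaining distinct values take the next consecutive integers.
C has value 4.9 → rank 10.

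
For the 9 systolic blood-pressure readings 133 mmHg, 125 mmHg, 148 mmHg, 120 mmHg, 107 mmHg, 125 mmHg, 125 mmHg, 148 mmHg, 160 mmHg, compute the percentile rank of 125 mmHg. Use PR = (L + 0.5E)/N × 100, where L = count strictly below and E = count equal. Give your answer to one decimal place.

N = 9.
Strictly below 125: 2. Equal to 125: 3.
PR = (2 + 0.5·3)/9 × 100 = 38.9

38.9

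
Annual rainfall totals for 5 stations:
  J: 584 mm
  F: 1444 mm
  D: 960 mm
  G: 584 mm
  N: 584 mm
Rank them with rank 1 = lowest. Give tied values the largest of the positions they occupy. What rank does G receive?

3

Sorted (ascending): 584, 584, 584, 960, 1444
The 3 values of 584 occupy positions 1–3 → each gets rank 3.
G has value 584 mm → rank 3.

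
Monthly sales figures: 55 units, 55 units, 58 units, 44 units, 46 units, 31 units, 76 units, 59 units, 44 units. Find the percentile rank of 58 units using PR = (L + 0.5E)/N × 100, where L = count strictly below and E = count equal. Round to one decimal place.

N = 9.
Strictly below 58: 6. Equal to 58: 1.
PR = (6 + 0.5·1)/9 × 100 = 72.2

72.2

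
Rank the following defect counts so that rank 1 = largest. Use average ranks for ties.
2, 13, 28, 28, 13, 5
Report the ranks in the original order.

Sorted (descending): 28, 28, 13, 13, 5, 2
The 2 values of 28 occupy positions 1–2 → average rank (1+2)/2 = 1.5.
The 2 values of 13 occupy positions 3–4 → average rank (3+4)/2 = 3.5.

6, 3.5, 1.5, 1.5, 3.5, 5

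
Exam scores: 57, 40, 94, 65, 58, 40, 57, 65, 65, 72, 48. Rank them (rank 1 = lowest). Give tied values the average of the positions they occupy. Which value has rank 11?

Sorted (ascending): 40, 40, 48, 57, 57, 58, 65, 65, 65, 72, 94
The 2 values of 40 occupy positions 1–2 → average rank (1+2)/2 = 1.5.
The 2 values of 57 occupy positions 4–5 → average rank (4+5)/2 = 4.5.
The 3 values of 65 occupy positions 7–9 → average rank 8.
Rank 11 → value 94.

94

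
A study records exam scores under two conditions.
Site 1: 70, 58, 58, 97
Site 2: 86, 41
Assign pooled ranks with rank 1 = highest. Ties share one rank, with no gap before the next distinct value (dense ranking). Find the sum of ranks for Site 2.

7

Sorted (descending): 97, 86, 70, 58, 58, 41
The 2 values of 58 share dense rank 4.
Remaining distinct values take the next consecutive integers.
Site 2 values → pooled ranks: 86→2, 41→5
Rank sum = 2 + 5 = 7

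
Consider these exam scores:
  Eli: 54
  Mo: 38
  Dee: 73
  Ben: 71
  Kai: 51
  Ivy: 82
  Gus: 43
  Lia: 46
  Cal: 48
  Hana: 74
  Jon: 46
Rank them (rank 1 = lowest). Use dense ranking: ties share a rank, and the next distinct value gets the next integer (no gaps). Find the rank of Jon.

3

Sorted (ascending): 38, 43, 46, 46, 48, 51, 54, 71, 73, 74, 82
The 2 values of 46 share dense rank 3.
Remaining distinct values take the next consecutive integers.
Jon has value 46 → rank 3.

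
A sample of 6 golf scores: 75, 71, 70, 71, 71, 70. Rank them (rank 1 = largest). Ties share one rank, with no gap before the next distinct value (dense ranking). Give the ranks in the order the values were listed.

1, 2, 3, 2, 2, 3

Sorted (descending): 75, 71, 71, 71, 70, 70
The 3 values of 71 share dense rank 2.
The 2 values of 70 share dense rank 3.
Remaining distinct values take the next consecutive integers.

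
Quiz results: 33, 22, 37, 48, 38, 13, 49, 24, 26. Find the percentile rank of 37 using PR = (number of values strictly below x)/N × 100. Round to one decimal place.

N = 9.
Strictly below 37: 5. Equal to 37: 1.
PR = 5/9 × 100 = 55.6

55.6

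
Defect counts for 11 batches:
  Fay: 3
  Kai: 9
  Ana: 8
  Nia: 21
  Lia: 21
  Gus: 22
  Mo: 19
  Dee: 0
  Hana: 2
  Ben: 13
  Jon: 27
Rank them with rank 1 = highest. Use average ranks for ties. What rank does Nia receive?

Sorted (descending): 27, 22, 21, 21, 19, 13, 9, 8, 3, 2, 0
The 2 values of 21 occupy positions 3–4 → average rank (3+4)/2 = 3.5.
Nia has value 21 → rank 3.5.

3.5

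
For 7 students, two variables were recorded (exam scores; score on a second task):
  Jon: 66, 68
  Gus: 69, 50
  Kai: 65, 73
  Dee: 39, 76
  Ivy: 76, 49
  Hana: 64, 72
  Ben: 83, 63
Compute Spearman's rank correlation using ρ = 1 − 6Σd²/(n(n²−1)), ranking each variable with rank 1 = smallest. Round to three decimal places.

Ranks of variable 1: 4, 5, 3, 1, 6, 2, 7
Ranks of variable 2: 4, 2, 6, 7, 1, 5, 3
d = r₁ − r₂: 0, 3, -3, -6, 5, -3, 4
d²: 0, 9, 9, 36, 25, 9, 16; Σd² = 104
ρ = 1 − 6·104/(7·48) = 1 − 624/336 = -0.857

-0.857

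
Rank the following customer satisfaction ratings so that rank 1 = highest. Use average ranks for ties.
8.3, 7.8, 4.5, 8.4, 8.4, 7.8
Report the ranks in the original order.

Sorted (descending): 8.4, 8.4, 8.3, 7.8, 7.8, 4.5
The 2 values of 8.4 occupy positions 1–2 → average rank (1+2)/2 = 1.5.
The 2 values of 7.8 occupy positions 4–5 → average rank (4+5)/2 = 4.5.

3, 4.5, 6, 1.5, 1.5, 4.5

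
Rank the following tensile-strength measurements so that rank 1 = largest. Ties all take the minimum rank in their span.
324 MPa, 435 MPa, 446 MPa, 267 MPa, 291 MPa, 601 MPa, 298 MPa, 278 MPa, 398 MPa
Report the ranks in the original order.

Sorted (descending): 601, 446, 435, 398, 324, 298, 291, 278, 267
No ties — each value takes its position as its rank.

5, 3, 2, 9, 7, 1, 6, 8, 4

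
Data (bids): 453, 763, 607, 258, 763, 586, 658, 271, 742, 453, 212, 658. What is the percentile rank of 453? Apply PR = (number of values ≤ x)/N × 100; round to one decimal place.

41.7

N = 12.
Strictly below 453: 3. Equal to 453: 2.
PR = 5/12 × 100 = 41.7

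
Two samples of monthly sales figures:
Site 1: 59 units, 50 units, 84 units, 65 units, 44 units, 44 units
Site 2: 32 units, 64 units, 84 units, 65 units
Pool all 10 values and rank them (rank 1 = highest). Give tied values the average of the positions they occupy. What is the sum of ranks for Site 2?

20

Sorted (descending): 84, 84, 65, 65, 64, 59, 50, 44, 44, 32
The 2 values of 84 occupy positions 1–2 → average rank (1+2)/2 = 1.5.
The 2 values of 65 occupy positions 3–4 → average rank (3+4)/2 = 3.5.
The 2 values of 44 occupy positions 8–9 → average rank (8+9)/2 = 8.5.
Site 2 values → pooled ranks: 32→10, 64→5, 84→1.5, 65→3.5
Rank sum = 10 + 5 + 1.5 + 3.5 = 20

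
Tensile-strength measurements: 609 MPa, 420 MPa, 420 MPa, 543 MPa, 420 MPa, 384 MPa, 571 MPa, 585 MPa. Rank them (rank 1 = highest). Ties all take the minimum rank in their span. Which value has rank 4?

543

Sorted (descending): 609, 585, 571, 543, 420, 420, 420, 384
The 3 values of 420 occupy positions 5–7 → each gets rank 5.
Rank 4 → value 543.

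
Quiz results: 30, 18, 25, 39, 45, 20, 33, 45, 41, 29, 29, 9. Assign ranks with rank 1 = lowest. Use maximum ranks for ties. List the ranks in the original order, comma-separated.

7, 2, 4, 9, 12, 3, 8, 12, 10, 6, 6, 1

Sorted (ascending): 9, 18, 20, 25, 29, 29, 30, 33, 39, 41, 45, 45
The 2 values of 29 occupy positions 5–6 → each gets rank 6.
The 2 values of 45 occupy positions 11–12 → each gets rank 12.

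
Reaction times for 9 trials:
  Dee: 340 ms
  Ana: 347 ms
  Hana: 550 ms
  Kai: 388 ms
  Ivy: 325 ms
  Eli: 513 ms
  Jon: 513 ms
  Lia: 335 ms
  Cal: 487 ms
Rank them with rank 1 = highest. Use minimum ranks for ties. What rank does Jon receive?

Sorted (descending): 550, 513, 513, 487, 388, 347, 340, 335, 325
The 2 values of 513 occupy positions 2–3 → each gets rank 2.
Jon has value 513 ms → rank 2.

2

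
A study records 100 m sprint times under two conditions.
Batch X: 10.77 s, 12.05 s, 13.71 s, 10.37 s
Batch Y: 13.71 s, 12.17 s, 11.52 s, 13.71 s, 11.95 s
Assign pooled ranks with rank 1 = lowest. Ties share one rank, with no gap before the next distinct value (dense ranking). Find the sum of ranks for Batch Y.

27

Sorted (ascending): 10.37, 10.77, 11.52, 11.95, 12.05, 12.17, 13.71, 13.71, 13.71
The 3 values of 13.71 share dense rank 7.
Remaining distinct values take the next consecutive integers.
Batch Y values → pooled ranks: 13.71→7, 12.17→6, 11.52→3, 13.71→7, 11.95→4
Rank sum = 7 + 6 + 3 + 7 + 4 = 27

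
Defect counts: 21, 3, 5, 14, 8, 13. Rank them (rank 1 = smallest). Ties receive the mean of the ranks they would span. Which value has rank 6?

Sorted (ascending): 3, 5, 8, 13, 14, 21
No ties — each value takes its position as its rank.
Rank 6 → value 21.

21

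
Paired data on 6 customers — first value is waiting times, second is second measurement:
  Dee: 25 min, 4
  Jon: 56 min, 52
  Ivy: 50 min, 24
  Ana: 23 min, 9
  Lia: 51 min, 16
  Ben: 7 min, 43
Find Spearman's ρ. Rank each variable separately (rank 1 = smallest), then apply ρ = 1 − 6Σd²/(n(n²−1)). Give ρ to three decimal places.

Ranks of variable 1: 3, 6, 4, 2, 5, 1
Ranks of variable 2: 1, 6, 4, 2, 3, 5
d = r₁ − r₂: 2, 0, 0, 0, 2, -4
d²: 4, 0, 0, 0, 4, 16; Σd² = 24
ρ = 1 − 6·24/(6·35) = 1 − 144/210 = 0.314

0.314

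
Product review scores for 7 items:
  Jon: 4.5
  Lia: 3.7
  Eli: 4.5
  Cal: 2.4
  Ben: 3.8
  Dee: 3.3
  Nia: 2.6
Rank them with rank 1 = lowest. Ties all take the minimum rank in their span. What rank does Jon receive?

6

Sorted (ascending): 2.4, 2.6, 3.3, 3.7, 3.8, 4.5, 4.5
The 2 values of 4.5 occupy positions 6–7 → each gets rank 6.
Jon has value 4.5 → rank 6.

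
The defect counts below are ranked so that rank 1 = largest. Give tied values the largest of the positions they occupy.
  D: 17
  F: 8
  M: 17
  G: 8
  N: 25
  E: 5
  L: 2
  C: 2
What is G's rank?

5

Sorted (descending): 25, 17, 17, 8, 8, 5, 2, 2
The 2 values of 17 occupy positions 2–3 → each gets rank 3.
The 2 values of 8 occupy positions 4–5 → each gets rank 5.
The 2 values of 2 occupy positions 7–8 → each gets rank 8.
G has value 8 → rank 5.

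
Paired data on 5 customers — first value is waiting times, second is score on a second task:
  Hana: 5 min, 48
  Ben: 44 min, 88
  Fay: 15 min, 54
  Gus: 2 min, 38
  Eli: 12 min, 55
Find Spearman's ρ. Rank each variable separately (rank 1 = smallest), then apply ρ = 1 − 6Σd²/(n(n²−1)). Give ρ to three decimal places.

0.900

Ranks of variable 1: 2, 5, 4, 1, 3
Ranks of variable 2: 2, 5, 3, 1, 4
d = r₁ − r₂: 0, 0, 1, 0, -1
d²: 0, 0, 1, 0, 1; Σd² = 2
ρ = 1 − 6·2/(5·24) = 1 − 12/120 = 0.900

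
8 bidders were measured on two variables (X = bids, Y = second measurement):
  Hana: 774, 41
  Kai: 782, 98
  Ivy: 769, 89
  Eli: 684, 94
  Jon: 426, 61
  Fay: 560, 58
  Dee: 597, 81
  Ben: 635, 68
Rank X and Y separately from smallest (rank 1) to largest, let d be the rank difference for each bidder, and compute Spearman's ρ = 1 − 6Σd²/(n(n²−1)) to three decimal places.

Ranks of variable 1: 7, 8, 6, 5, 1, 2, 3, 4
Ranks of variable 2: 1, 8, 6, 7, 3, 2, 5, 4
d = r₁ − r₂: 6, 0, 0, -2, -2, 0, -2, 0
d²: 36, 0, 0, 4, 4, 0, 4, 0; Σd² = 48
ρ = 1 − 6·48/(8·63) = 1 − 288/504 = 0.429

0.429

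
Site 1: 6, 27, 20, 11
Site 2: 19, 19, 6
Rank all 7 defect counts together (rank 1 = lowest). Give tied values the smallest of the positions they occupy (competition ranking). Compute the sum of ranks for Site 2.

9

Sorted (ascending): 6, 6, 11, 19, 19, 20, 27
The 2 values of 6 occupy positions 1–2 → each gets rank 1.
The 2 values of 19 occupy positions 4–5 → each gets rank 4.
Site 2 values → pooled ranks: 19→4, 19→4, 6→1
Rank sum = 4 + 4 + 1 = 9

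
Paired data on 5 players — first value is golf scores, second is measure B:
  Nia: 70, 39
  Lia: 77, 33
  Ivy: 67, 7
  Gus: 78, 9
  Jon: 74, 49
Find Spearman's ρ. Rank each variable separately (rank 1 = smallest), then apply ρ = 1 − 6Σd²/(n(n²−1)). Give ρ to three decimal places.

0.100

Ranks of variable 1: 2, 4, 1, 5, 3
Ranks of variable 2: 4, 3, 1, 2, 5
d = r₁ − r₂: -2, 1, 0, 3, -2
d²: 4, 1, 0, 9, 4; Σd² = 18
ρ = 1 − 6·18/(5·24) = 1 − 108/120 = 0.100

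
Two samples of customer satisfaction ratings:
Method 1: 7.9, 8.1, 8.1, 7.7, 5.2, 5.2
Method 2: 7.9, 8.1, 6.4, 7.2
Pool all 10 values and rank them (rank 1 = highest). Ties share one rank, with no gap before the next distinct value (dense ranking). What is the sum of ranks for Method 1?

Sorted (descending): 8.1, 8.1, 8.1, 7.9, 7.9, 7.7, 7.2, 6.4, 5.2, 5.2
The 3 values of 8.1 share dense rank 1.
The 2 values of 7.9 share dense rank 2.
The 2 values of 5.2 share dense rank 6.
Remaining distinct values take the next consecutive integers.
Method 1 values → pooled ranks: 7.9→2, 8.1→1, 8.1→1, 7.7→3, 5.2→6, 5.2→6
Rank sum = 2 + 1 + 1 + 3 + 6 + 6 = 19

19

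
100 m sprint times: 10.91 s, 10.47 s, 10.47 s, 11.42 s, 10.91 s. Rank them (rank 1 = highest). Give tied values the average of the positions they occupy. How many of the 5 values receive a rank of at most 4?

Sorted (descending): 11.42, 10.91, 10.91, 10.47, 10.47
The 2 values of 10.91 occupy positions 2–3 → average rank (2+3)/2 = 2.5.
The 2 values of 10.47 occupy positions 4–5 → average rank (4+5)/2 = 4.5.
Ranks ≤ 4: {1, 2.5, 2.5} → 3 values.

3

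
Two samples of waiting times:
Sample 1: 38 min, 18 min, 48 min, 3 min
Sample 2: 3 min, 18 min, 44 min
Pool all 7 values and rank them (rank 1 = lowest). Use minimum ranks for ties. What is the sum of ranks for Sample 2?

10

Sorted (ascending): 3, 3, 18, 18, 38, 44, 48
The 2 values of 3 occupy positions 1–2 → each gets rank 1.
The 2 values of 18 occupy positions 3–4 → each gets rank 3.
Sample 2 values → pooled ranks: 3→1, 18→3, 44→6
Rank sum = 1 + 3 + 6 = 10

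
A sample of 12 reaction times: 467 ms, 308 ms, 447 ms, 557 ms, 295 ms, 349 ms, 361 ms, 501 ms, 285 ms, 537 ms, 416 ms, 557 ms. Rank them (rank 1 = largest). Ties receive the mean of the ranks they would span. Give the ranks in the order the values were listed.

5, 10, 6, 1.5, 11, 9, 8, 4, 12, 3, 7, 1.5

Sorted (descending): 557, 557, 537, 501, 467, 447, 416, 361, 349, 308, 295, 285
The 2 values of 557 occupy positions 1–2 → average rank (1+2)/2 = 1.5.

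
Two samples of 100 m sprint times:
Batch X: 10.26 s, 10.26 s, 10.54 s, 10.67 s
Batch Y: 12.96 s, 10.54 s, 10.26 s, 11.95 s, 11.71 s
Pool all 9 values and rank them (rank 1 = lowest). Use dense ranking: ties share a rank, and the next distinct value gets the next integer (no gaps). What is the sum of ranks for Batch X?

Sorted (ascending): 10.26, 10.26, 10.26, 10.54, 10.54, 10.67, 11.71, 11.95, 12.96
The 3 values of 10.26 share dense rank 1.
The 2 values of 10.54 share dense rank 2.
Remaining distinct values take the next consecutive integers.
Batch X values → pooled ranks: 10.26→1, 10.26→1, 10.54→2, 10.67→3
Rank sum = 1 + 1 + 2 + 3 = 7

7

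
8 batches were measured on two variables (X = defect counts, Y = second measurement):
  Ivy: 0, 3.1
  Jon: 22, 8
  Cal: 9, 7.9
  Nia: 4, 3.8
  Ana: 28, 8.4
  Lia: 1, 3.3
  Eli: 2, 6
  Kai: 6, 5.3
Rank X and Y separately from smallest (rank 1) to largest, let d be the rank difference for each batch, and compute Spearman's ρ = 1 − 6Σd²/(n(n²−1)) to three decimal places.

0.929

Ranks of variable 1: 1, 7, 6, 4, 8, 2, 3, 5
Ranks of variable 2: 1, 7, 6, 3, 8, 2, 5, 4
d = r₁ − r₂: 0, 0, 0, 1, 0, 0, -2, 1
d²: 0, 0, 0, 1, 0, 0, 4, 1; Σd² = 6
ρ = 1 − 6·6/(8·63) = 1 − 36/504 = 0.929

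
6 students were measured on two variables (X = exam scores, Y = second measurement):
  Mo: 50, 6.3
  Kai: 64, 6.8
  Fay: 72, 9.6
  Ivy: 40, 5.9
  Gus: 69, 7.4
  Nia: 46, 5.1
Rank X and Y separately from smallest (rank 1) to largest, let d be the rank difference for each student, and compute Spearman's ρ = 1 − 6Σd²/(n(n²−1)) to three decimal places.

Ranks of variable 1: 3, 4, 6, 1, 5, 2
Ranks of variable 2: 3, 4, 6, 2, 5, 1
d = r₁ − r₂: 0, 0, 0, -1, 0, 1
d²: 0, 0, 0, 1, 0, 1; Σd² = 2
ρ = 1 − 6·2/(6·35) = 1 − 12/210 = 0.943

0.943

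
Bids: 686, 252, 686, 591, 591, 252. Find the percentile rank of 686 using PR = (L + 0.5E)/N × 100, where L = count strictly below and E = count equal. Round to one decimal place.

N = 6.
Strictly below 686: 4. Equal to 686: 2.
PR = (4 + 0.5·2)/6 × 100 = 83.3

83.3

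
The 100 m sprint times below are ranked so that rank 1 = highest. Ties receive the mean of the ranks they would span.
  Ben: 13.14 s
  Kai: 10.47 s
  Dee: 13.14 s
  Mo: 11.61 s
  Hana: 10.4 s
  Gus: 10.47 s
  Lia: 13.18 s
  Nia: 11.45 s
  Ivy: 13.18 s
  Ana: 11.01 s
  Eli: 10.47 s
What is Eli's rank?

9

Sorted (descending): 13.18, 13.18, 13.14, 13.14, 11.61, 11.45, 11.01, 10.47, 10.47, 10.47, 10.4
The 2 values of 13.18 occupy positions 1–2 → average rank (1+2)/2 = 1.5.
The 2 values of 13.14 occupy positions 3–4 → average rank (3+4)/2 = 3.5.
The 3 values of 10.47 occupy positions 8–10 → average rank 9.
Eli has value 10.47 s → rank 9.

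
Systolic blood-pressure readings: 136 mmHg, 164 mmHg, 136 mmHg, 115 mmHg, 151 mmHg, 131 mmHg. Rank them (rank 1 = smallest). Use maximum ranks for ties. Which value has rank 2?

131

Sorted (ascending): 115, 131, 136, 136, 151, 164
The 2 values of 136 occupy positions 3–4 → each gets rank 4.
Rank 2 → value 131.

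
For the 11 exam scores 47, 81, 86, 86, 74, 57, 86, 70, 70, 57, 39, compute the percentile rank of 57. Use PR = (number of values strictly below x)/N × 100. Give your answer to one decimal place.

N = 11.
Strictly below 57: 2. Equal to 57: 2.
PR = 2/11 × 100 = 18.2

18.2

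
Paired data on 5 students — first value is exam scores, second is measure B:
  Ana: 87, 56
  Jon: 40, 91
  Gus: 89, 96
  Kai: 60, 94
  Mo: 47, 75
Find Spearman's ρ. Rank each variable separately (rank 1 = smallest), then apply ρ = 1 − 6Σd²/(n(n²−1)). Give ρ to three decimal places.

0.300

Ranks of variable 1: 4, 1, 5, 3, 2
Ranks of variable 2: 1, 3, 5, 4, 2
d = r₁ − r₂: 3, -2, 0, -1, 0
d²: 9, 4, 0, 1, 0; Σd² = 14
ρ = 1 − 6·14/(5·24) = 1 − 84/120 = 0.300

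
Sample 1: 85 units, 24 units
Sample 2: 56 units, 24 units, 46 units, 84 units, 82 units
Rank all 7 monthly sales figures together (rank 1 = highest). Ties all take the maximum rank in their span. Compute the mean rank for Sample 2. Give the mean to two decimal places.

4.20

Sorted (descending): 85, 84, 82, 56, 46, 24, 24
The 2 values of 24 occupy positions 6–7 → each gets rank 7.
Sample 2 values → pooled ranks: 56→4, 24→7, 46→5, 84→2, 82→3
Mean rank = (4 + 7 + 5 + 2 + 3) / 5 = 4.20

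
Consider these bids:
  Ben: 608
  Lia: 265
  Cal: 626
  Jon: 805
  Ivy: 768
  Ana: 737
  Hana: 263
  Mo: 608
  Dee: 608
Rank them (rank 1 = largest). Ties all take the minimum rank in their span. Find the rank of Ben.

Sorted (descending): 805, 768, 737, 626, 608, 608, 608, 265, 263
The 3 values of 608 occupy positions 5–7 → each gets rank 5.
Ben has value 608 → rank 5.

5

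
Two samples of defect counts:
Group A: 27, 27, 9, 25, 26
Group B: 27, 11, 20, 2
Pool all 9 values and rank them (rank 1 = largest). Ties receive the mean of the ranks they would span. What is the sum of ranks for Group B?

Sorted (descending): 27, 27, 27, 26, 25, 20, 11, 9, 2
The 3 values of 27 occupy positions 1–3 → average rank 2.
Group B values → pooled ranks: 27→2, 11→7, 20→6, 2→9
Rank sum = 2 + 7 + 6 + 9 = 24

24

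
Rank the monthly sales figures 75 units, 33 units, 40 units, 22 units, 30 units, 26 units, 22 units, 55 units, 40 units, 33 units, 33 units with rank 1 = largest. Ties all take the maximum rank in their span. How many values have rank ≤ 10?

9

Sorted (descending): 75, 55, 40, 40, 33, 33, 33, 30, 26, 22, 22
The 2 values of 40 occupy positions 3–4 → each gets rank 4.
The 3 values of 33 occupy positions 5–7 → each gets rank 7.
The 2 values of 22 occupy positions 10–11 → each gets rank 11.
Ranks ≤ 10: {1, 2, 4, 4, 7, 7, 7, 8, 9} → 9 values.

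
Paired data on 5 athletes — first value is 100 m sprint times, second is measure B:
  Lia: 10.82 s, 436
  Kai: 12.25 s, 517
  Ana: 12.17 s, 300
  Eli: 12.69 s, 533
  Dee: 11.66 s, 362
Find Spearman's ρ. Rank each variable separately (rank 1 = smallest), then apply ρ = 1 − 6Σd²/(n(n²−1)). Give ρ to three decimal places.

Ranks of variable 1: 1, 4, 3, 5, 2
Ranks of variable 2: 3, 4, 1, 5, 2
d = r₁ − r₂: -2, 0, 2, 0, 0
d²: 4, 0, 4, 0, 0; Σd² = 8
ρ = 1 − 6·8/(5·24) = 1 − 48/120 = 0.600

0.600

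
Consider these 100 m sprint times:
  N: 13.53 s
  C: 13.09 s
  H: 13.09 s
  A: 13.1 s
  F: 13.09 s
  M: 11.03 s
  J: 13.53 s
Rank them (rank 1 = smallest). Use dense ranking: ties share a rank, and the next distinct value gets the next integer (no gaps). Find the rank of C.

2

Sorted (ascending): 11.03, 13.09, 13.09, 13.09, 13.1, 13.53, 13.53
The 3 values of 13.09 share dense rank 2.
The 2 values of 13.53 share dense rank 4.
Remaining distinct values take the next consecutive integers.
C has value 13.09 s → rank 2.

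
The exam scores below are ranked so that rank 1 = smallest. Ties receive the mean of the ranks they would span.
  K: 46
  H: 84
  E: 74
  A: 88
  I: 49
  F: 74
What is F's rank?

3.5

Sorted (ascending): 46, 49, 74, 74, 84, 88
The 2 values of 74 occupy positions 3–4 → average rank (3+4)/2 = 3.5.
F has value 74 → rank 3.5.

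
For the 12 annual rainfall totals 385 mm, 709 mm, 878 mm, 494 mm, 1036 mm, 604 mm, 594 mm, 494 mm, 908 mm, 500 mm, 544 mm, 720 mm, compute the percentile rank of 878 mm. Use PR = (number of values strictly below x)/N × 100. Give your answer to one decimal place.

75.0

N = 12.
Strictly below 878: 9. Equal to 878: 1.
PR = 9/12 × 100 = 75.0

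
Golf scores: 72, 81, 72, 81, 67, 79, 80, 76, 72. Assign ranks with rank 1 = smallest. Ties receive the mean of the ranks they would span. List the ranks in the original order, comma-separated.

Sorted (ascending): 67, 72, 72, 72, 76, 79, 80, 81, 81
The 3 values of 72 occupy positions 2–4 → average rank 3.
The 2 values of 81 occupy positions 8–9 → average rank (8+9)/2 = 8.5.

3, 8.5, 3, 8.5, 1, 6, 7, 5, 3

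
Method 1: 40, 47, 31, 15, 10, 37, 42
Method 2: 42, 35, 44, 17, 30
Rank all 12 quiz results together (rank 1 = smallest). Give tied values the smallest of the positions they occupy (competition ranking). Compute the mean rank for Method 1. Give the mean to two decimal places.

6.29

Sorted (ascending): 10, 15, 17, 30, 31, 35, 37, 40, 42, 42, 44, 47
The 2 values of 42 occupy positions 9–10 → each gets rank 9.
Method 1 values → pooled ranks: 40→8, 47→12, 31→5, 15→2, 10→1, 37→7, 42→9
Mean rank = (8 + 12 + 5 + 2 + 1 + 7 + 9) / 7 = 6.29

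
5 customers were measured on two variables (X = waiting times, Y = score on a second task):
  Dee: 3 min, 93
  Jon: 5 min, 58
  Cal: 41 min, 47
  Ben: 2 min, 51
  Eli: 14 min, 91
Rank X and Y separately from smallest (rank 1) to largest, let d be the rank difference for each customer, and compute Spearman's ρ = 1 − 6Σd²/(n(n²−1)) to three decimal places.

Ranks of variable 1: 2, 3, 5, 1, 4
Ranks of variable 2: 5, 3, 1, 2, 4
d = r₁ − r₂: -3, 0, 4, -1, 0
d²: 9, 0, 16, 1, 0; Σd² = 26
ρ = 1 − 6·26/(5·24) = 1 − 156/120 = -0.300

-0.300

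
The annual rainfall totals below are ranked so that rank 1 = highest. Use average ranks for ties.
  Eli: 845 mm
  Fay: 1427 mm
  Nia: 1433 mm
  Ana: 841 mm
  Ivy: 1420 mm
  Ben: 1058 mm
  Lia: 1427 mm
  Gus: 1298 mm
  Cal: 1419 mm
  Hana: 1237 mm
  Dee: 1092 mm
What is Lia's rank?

2.5

Sorted (descending): 1433, 1427, 1427, 1420, 1419, 1298, 1237, 1092, 1058, 845, 841
The 2 values of 1427 occupy positions 2–3 → average rank (2+3)/2 = 2.5.
Lia has value 1427 mm → rank 2.5.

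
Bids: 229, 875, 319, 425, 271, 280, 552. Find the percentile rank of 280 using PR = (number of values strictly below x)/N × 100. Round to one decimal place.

28.6

N = 7.
Strictly below 280: 2. Equal to 280: 1.
PR = 2/7 × 100 = 28.6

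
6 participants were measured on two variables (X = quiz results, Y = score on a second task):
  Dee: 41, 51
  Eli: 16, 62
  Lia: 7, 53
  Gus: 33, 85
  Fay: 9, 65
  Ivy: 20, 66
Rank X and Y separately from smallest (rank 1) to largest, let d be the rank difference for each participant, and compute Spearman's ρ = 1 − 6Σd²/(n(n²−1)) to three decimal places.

Ranks of variable 1: 6, 3, 1, 5, 2, 4
Ranks of variable 2: 1, 3, 2, 6, 4, 5
d = r₁ − r₂: 5, 0, -1, -1, -2, -1
d²: 25, 0, 1, 1, 4, 1; Σd² = 32
ρ = 1 − 6·32/(6·35) = 1 − 192/210 = 0.086

0.086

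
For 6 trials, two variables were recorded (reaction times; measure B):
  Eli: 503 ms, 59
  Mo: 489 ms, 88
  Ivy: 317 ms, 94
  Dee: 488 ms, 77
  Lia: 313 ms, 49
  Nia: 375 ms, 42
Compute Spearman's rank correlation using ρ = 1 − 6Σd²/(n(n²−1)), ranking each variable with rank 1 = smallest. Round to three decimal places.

Ranks of variable 1: 6, 5, 2, 4, 1, 3
Ranks of variable 2: 3, 5, 6, 4, 2, 1
d = r₁ − r₂: 3, 0, -4, 0, -1, 2
d²: 9, 0, 16, 0, 1, 4; Σd² = 30
ρ = 1 − 6·30/(6·35) = 1 − 180/210 = 0.143

0.143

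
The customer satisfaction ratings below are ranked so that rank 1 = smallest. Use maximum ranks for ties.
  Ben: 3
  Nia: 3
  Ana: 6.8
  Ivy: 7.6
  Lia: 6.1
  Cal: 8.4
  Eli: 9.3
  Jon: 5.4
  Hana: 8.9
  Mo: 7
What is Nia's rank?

Sorted (ascending): 3, 3, 5.4, 6.1, 6.8, 7, 7.6, 8.4, 8.9, 9.3
The 2 values of 3 occupy positions 1–2 → each gets rank 2.
Nia has value 3 → rank 2.

2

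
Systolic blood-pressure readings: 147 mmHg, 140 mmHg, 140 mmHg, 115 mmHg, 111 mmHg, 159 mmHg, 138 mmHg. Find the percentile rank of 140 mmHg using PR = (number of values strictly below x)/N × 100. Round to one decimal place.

N = 7.
Strictly below 140: 3. Equal to 140: 2.
PR = 3/7 × 100 = 42.9

42.9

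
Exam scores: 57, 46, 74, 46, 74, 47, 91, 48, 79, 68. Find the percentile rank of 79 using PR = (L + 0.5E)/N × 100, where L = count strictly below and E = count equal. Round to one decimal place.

N = 10.
Strictly below 79: 8. Equal to 79: 1.
PR = (8 + 0.5·1)/10 × 100 = 85.0

85.0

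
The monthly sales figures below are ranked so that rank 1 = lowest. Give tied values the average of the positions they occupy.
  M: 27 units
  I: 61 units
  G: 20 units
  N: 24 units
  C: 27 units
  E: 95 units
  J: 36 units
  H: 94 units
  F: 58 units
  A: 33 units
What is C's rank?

Sorted (ascending): 20, 24, 27, 27, 33, 36, 58, 61, 94, 95
The 2 values of 27 occupy positions 3–4 → average rank (3+4)/2 = 3.5.
C has value 27 units → rank 3.5.

3.5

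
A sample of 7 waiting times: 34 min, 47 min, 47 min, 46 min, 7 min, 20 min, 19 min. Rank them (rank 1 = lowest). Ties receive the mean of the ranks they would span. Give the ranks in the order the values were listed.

Sorted (ascending): 7, 19, 20, 34, 46, 47, 47
The 2 values of 47 occupy positions 6–7 → average rank (6+7)/2 = 6.5.

4, 6.5, 6.5, 5, 1, 3, 2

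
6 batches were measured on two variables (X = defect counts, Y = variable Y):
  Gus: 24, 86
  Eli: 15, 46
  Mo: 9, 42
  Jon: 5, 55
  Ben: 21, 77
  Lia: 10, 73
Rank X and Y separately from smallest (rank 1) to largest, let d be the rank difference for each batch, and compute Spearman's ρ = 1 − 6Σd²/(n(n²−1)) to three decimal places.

Ranks of variable 1: 6, 4, 2, 1, 5, 3
Ranks of variable 2: 6, 2, 1, 3, 5, 4
d = r₁ − r₂: 0, 2, 1, -2, 0, -1
d²: 0, 4, 1, 4, 0, 1; Σd² = 10
ρ = 1 − 6·10/(6·35) = 1 − 60/210 = 0.714

0.714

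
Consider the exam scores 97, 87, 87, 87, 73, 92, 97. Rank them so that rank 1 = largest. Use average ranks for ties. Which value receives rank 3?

92

Sorted (descending): 97, 97, 92, 87, 87, 87, 73
The 2 values of 97 occupy positions 1–2 → average rank (1+2)/2 = 1.5.
The 3 values of 87 occupy positions 4–6 → average rank 5.
Rank 3 → value 92.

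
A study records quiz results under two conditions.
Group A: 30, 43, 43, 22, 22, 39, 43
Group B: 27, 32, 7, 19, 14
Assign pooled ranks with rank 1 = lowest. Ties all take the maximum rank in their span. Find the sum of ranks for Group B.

Sorted (ascending): 7, 14, 19, 22, 22, 27, 30, 32, 39, 43, 43, 43
The 2 values of 22 occupy positions 4–5 → each gets rank 5.
The 3 values of 43 occupy positions 10–12 → each gets rank 12.
Group B values → pooled ranks: 27→6, 32→8, 7→1, 19→3, 14→2
Rank sum = 6 + 8 + 1 + 3 + 2 = 20

20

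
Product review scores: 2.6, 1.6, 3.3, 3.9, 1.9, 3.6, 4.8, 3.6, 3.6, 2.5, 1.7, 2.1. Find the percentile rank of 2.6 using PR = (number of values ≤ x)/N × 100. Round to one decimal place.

50.0

N = 12.
Strictly below 2.6: 5. Equal to 2.6: 1.
PR = 6/12 × 100 = 50.0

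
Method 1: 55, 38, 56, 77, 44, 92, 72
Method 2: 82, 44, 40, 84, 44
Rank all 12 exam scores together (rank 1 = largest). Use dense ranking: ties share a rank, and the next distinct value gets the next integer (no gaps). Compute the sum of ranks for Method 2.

Sorted (descending): 92, 84, 82, 77, 72, 56, 55, 44, 44, 44, 40, 38
The 3 values of 44 share dense rank 8.
Remaining distinct values take the next consecutive integers.
Method 2 values → pooled ranks: 82→3, 44→8, 40→9, 84→2, 44→8
Rank sum = 3 + 8 + 9 + 2 + 8 = 30

30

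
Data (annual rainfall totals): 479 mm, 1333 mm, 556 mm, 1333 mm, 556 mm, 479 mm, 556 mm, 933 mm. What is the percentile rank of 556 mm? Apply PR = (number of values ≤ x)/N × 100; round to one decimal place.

N = 8.
Strictly below 556: 2. Equal to 556: 3.
PR = 5/8 × 100 = 62.5

62.5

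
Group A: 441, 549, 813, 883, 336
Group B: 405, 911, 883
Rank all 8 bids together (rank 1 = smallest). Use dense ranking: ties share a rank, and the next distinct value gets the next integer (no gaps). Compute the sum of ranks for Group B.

Sorted (ascending): 336, 405, 441, 549, 813, 883, 883, 911
The 2 values of 883 share dense rank 6.
Remaining distinct values take the next consecutive integers.
Group B values → pooled ranks: 405→2, 911→7, 883→6
Rank sum = 2 + 7 + 6 = 15

15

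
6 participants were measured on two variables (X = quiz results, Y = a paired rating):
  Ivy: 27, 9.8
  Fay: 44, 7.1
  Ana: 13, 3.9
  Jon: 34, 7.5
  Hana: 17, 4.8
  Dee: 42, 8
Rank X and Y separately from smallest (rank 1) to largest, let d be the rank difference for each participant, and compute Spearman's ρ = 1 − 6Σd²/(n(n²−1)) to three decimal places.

0.486

Ranks of variable 1: 3, 6, 1, 4, 2, 5
Ranks of variable 2: 6, 3, 1, 4, 2, 5
d = r₁ − r₂: -3, 3, 0, 0, 0, 0
d²: 9, 9, 0, 0, 0, 0; Σd² = 18
ρ = 1 − 6·18/(6·35) = 1 − 108/210 = 0.486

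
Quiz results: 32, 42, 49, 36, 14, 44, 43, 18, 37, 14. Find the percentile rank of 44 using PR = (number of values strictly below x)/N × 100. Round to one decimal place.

N = 10.
Strictly below 44: 8. Equal to 44: 1.
PR = 8/10 × 100 = 80.0

80.0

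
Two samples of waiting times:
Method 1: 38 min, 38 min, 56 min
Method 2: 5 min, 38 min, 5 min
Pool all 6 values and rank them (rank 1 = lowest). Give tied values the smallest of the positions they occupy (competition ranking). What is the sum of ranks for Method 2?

5

Sorted (ascending): 5, 5, 38, 38, 38, 56
The 2 values of 5 occupy positions 1–2 → each gets rank 1.
The 3 values of 38 occupy positions 3–5 → each gets rank 3.
Method 2 values → pooled ranks: 5→1, 38→3, 5→1
Rank sum = 1 + 3 + 1 = 5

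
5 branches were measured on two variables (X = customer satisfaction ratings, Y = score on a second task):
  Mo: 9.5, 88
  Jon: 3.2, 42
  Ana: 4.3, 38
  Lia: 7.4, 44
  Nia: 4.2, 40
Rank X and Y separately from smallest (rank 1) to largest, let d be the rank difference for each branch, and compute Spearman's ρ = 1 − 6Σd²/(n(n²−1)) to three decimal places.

0.600

Ranks of variable 1: 5, 1, 3, 4, 2
Ranks of variable 2: 5, 3, 1, 4, 2
d = r₁ − r₂: 0, -2, 2, 0, 0
d²: 0, 4, 4, 0, 0; Σd² = 8
ρ = 1 − 6·8/(5·24) = 1 − 48/120 = 0.600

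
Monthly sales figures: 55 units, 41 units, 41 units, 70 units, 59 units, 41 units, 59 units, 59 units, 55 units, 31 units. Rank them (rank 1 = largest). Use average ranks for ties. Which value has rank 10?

Sorted (descending): 70, 59, 59, 59, 55, 55, 41, 41, 41, 31
The 3 values of 59 occupy positions 2–4 → average rank 3.
The 2 values of 55 occupy positions 5–6 → average rank (5+6)/2 = 5.5.
The 3 values of 41 occupy positions 7–9 → average rank 8.
Rank 10 → value 31.

31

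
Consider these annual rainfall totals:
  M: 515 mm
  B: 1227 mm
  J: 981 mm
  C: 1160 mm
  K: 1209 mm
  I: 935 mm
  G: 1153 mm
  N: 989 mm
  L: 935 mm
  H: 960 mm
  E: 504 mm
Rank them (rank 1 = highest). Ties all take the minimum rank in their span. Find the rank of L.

8

Sorted (descending): 1227, 1209, 1160, 1153, 989, 981, 960, 935, 935, 515, 504
The 2 values of 935 occupy positions 8–9 → each gets rank 8.
L has value 935 mm → rank 8.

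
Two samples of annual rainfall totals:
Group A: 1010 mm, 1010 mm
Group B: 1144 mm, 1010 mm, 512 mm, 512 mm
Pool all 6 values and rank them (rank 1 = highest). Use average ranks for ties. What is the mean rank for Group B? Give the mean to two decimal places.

Sorted (descending): 1144, 1010, 1010, 1010, 512, 512
The 3 values of 1010 occupy positions 2–4 → average rank 3.
The 2 values of 512 occupy positions 5–6 → average rank (5+6)/2 = 5.5.
Group B values → pooled ranks: 1144→1, 1010→3, 512→5.5, 512→5.5
Mean rank = (1 + 3 + 5.5 + 5.5) / 4 = 3.75

3.75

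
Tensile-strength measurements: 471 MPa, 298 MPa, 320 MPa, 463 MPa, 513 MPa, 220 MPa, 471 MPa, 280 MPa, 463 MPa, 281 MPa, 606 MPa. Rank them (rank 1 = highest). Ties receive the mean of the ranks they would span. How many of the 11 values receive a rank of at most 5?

4

Sorted (descending): 606, 513, 471, 471, 463, 463, 320, 298, 281, 280, 220
The 2 values of 471 occupy positions 3–4 → average rank (3+4)/2 = 3.5.
The 2 values of 463 occupy positions 5–6 → average rank (5+6)/2 = 5.5.
Ranks ≤ 5: {1, 2, 3.5, 3.5} → 4 values.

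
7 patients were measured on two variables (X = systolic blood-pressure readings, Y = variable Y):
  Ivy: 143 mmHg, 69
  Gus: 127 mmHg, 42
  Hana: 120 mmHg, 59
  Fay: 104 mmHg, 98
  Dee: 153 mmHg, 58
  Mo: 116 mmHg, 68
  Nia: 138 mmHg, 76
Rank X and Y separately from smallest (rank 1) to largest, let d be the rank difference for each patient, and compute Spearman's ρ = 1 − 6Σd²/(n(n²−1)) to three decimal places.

Ranks of variable 1: 6, 4, 3, 1, 7, 2, 5
Ranks of variable 2: 5, 1, 3, 7, 2, 4, 6
d = r₁ − r₂: 1, 3, 0, -6, 5, -2, -1
d²: 1, 9, 0, 36, 25, 4, 1; Σd² = 76
ρ = 1 − 6·76/(7·48) = 1 − 456/336 = -0.357

-0.357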